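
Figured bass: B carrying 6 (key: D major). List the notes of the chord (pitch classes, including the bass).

B, D, G

The written figures 6 are shorthand for 6/3: the 3 is implied.
A third above B in this key is D.
A sixth above B in this key is G.
Together with the bass B, this spells G major in first inversion.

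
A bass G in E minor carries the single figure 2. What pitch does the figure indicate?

A

Counting 1 letter step above G lands on A; in E minor, that letter is A.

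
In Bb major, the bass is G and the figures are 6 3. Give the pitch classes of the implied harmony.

A third above G in this key is Bb.
A sixth above G in this key is Eb.
Together with the bass G, this spells Eb major in first inversion.

G, Bb, Eb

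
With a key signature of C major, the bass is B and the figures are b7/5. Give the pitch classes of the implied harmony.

B, D, F, Ab

The written figures b7/5 are shorthand for 7/5/3: the 3 is implied.
A third above B in this key is D.
A fifth above B in this key is F.
A seventh above B in this key is A, lowered to Ab by the flat.
Together with the bass B, this spells B diminished seventh in root position.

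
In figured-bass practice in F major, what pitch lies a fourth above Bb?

E

Counting 3 letter steps above Bb lands on E; in F major, that letter is E.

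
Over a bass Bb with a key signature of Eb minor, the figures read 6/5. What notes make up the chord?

Bb, Db, F, Gb

The written figures 6/5 are shorthand for 6/5/3: the 3 is implied.
A third above Bb in this key is Db.
A fifth above Bb in this key is F.
A sixth above Bb in this key is Gb.
Together with the bass Bb, this spells Gb major seventh in first inversion.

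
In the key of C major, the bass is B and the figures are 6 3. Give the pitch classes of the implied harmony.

B, D, G

A third above B in this key is D.
A sixth above B in this key is G.
Together with the bass B, this spells G major in first inversion.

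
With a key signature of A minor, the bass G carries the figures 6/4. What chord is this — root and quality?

The figures 6/4 indicate a triad in second inversion.
In second inversion the root lies a fourth above the bass: a fourth above G in A minor is C.
The chord tones are G, C, E, giving C major.

C major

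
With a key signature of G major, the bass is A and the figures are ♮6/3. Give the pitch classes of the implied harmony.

A third above A in this key is C.
A sixth above A in this key is F#, made natural (F) by the ♮ figure.
Together with the bass A, this spells F major in first inversion.

A, C, F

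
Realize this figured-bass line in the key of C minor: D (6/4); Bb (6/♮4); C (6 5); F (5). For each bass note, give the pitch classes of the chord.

D (6/4): D, G, Bb.
Bb (6/♮4): Bb, E, G.
C (6/5/3): C, Eb, G, Ab.
F (5/3): F, Ab, C.

D, G, Bb | Bb, E, G | C, Eb, G, Ab | F, Ab, C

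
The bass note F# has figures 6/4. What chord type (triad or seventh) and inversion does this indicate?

Intervals of 6/4 above the bass form a triad; the bass is the fifth, so this is second inversion.

triad, second inversion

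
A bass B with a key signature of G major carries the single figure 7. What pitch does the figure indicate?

A

Counting 6 letter steps above B lands on A; in G major, that letter is A.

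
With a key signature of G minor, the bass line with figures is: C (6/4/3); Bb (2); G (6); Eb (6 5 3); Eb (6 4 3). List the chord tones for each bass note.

C (6/4/3): C, Eb, F, A.
Bb (6/4/2): Bb, C, Eb, G.
G (6/3): G, Bb, Eb.
Eb (6/5/3): Eb, G, Bb, C.
Eb (6/4/3): Eb, G, A, C.

C, Eb, F, A | Bb, C, Eb, G | G, Bb, Eb | Eb, G, Bb, C | Eb, G, A, C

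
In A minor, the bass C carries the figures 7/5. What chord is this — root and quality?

C major seventh

The figures 7/5 indicate a seventh chord in root position.
In root position the bass is the root, so the root is C.
The chord tones are C, E, G, B, giving C major seventh.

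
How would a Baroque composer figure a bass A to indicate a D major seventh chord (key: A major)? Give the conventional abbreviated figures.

4/3

A is the fifth of D major seventh, so the chord is in second inversion.
A seventh chord in second inversion is figured 6/4/3, conventionally abbreviated 4/3.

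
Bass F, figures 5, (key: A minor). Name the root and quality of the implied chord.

F major

The figures 5 indicate a triad in root position.
In root position the bass is the root, so the root is F.
The chord tones are F, A, C, giving F major.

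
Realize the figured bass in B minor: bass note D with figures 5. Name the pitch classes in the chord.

D, F#, A

The written figures 5 are shorthand for 5/3: the 3 is implied.
A third above D in this key is F#.
A fifth above D in this key is A.
Together with the bass D, this spells D major in root position.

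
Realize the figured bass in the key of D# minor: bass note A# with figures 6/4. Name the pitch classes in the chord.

A#, D#, F#

A fourth above A# in this key is D#.
A sixth above A# in this key is F#.
Together with the bass A#, this spells D# minor in second inversion.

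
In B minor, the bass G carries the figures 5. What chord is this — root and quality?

G major

The figures 5 indicate a triad in root position.
In root position the bass is the root, so the root is G.
The chord tones are G, B, D, giving G major.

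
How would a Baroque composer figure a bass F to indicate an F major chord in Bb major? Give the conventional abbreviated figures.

no figures

F is the root of F major, so the chord is in root position.
A triad in root position is figured 5/3, conventionally abbreviated (no figures — root-position triad).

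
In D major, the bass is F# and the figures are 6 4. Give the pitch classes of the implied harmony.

F#, B, D

A fourth above F# in this key is B.
A sixth above F# in this key is D.
Together with the bass F#, this spells B minor in second inversion.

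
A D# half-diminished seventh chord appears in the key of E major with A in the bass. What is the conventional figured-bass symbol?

A is the fifth of D# half-diminished seventh, so the chord is in second inversion.
A seventh chord in second inversion is figured 6/4/3, conventionally abbreviated 4/3.

4/3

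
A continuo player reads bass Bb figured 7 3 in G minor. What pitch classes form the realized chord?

The written figures 7 3 are shorthand for 7/5/3: the 5 is implied.
A third above Bb in this key is D.
A fifth above Bb in this key is F.
A seventh above Bb in this key is A.
Together with the bass Bb, this spells Bb major seventh in root position.

Bb, D, F, A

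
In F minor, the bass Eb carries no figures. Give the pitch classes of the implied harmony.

An unfigured bass implies 5/3.
A third above Eb in this key is G.
A fifth above Eb in this key is Bb.
Together with the bass Eb, this spells Eb major in root position.

Eb, G, Bb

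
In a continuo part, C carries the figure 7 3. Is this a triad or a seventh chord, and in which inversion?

7 3 is shorthand for 7/5/3.
Intervals of 7/5/3 above the bass form a seventh chord; the bass is the root, so this is root position.

seventh chord, root position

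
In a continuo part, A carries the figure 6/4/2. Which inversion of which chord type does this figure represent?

Intervals of 6/4/2 above the bass form a seventh chord; the bass is the seventh, so this is third inversion.

seventh chord, third inversion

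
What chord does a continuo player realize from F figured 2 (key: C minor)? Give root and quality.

The figures 2 indicate a seventh chord in third inversion.
In third inversion the root lies a second above the bass: a second above F in C minor is G.
The chord tones are F, G, Bb, D, giving G minor seventh.

G minor seventh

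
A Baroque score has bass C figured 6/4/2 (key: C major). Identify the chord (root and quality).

D minor seventh

The figures 6/4/2 indicate a seventh chord in third inversion.
In third inversion the root lies a second above the bass: a second above C in C major is D.
The chord tones are C, D, F, A, giving D minor seventh.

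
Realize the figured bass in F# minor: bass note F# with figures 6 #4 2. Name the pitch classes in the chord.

A second above F# in this key is G#.
A fourth above F# in this key is B, raised to B# by the sharp.
A sixth above F# in this key is D.

F#, G#, B#, D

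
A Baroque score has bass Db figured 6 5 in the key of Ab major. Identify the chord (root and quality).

Bb minor seventh

The figures 6 5 indicate a seventh chord in first inversion.
In first inversion the root lies a sixth above the bass: a sixth above Db in Ab major is Bb.
The chord tones are Db, F, Ab, Bb, giving Bb minor seventh.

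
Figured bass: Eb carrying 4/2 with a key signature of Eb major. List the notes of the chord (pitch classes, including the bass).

The written figures 4/2 are shorthand for 6/4/2: the 6 is implied.
A second above Eb in this key is F.
A fourth above Eb in this key is Ab.
A sixth above Eb in this key is C.
Together with the bass Eb, this spells F minor seventh in third inversion.

Eb, F, Ab, C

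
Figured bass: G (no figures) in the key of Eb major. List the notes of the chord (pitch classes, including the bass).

G, Bb, D

An unfigured bass implies 5/3.
A third above G in this key is Bb.
A fifth above G in this key is D.
Together with the bass G, this spells G minor in root position.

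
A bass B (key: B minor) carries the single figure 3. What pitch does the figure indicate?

D

Counting 2 letter steps above B lands on D; in B minor, that letter is D.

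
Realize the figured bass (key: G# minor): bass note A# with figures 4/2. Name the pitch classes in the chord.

The written figures 4/2 are shorthand for 6/4/2: the 6 is implied.
A second above A# in this key is B.
A fourth above A# in this key is D#.
A sixth above A# in this key is F#.
Together with the bass A#, this spells B major seventh in third inversion.

A#, B, D#, F#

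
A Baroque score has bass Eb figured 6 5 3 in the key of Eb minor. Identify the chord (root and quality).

The figures 6 5 3 indicate a seventh chord in first inversion.
In first inversion the root lies a sixth above the bass: a sixth above Eb in Eb minor is Cb.
The chord tones are Eb, Gb, Bb, Cb, giving Cb major seventh.

Cb major seventh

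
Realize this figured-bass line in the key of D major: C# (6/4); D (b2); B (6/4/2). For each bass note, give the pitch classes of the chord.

C#, F#, A | D, Eb, G, B | B, C#, E, G

C# (6/4): C#, F#, A.
D (6/4/b2): D, Eb, G, B.
B (6/4/2): B, C#, E, G.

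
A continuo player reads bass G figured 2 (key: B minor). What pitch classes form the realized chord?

The written figures 2 are shorthand for 6/4/2: the 6/4 are implied.
A second above G in this key is A.
A fourth above G in this key is C#.
A sixth above G in this key is E.
Together with the bass G, this spells A dominant seventh in third inversion.

G, A, C#, E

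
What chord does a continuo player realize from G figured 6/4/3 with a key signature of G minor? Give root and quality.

C minor seventh

The figures 6/4/3 indicate a seventh chord in second inversion.
In second inversion the root lies a fourth above the bass: a fourth above G in G minor is C.
The chord tones are G, Bb, C, Eb, giving C minor seventh.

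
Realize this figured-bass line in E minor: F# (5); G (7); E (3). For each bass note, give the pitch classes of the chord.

F# (5/3): F#, A, C.
G (7/5/3): G, B, D, F#.
E (5/3): E, G, B.

F#, A, C | G, B, D, F# | E, G, B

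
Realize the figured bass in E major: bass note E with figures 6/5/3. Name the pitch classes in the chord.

E, G#, B, C#

A third above E in this key is G#.
A fifth above E in this key is B.
A sixth above E in this key is C#.
Together with the bass E, this spells C# minor seventh in first inversion.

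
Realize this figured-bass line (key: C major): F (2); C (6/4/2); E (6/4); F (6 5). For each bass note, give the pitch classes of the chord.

F, G, B, D | C, D, F, A | E, A, C | F, A, C, D

F (6/4/2): F, G, B, D.
C (6/4/2): C, D, F, A.
E (6/4): E, A, C.
F (6/5/3): F, A, C, D.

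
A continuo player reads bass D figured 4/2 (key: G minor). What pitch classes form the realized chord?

D, Eb, G, Bb

The written figures 4/2 are shorthand for 6/4/2: the 6 is implied.
A second above D in this key is Eb.
A fourth above D in this key is G.
A sixth above D in this key is Bb.
Together with the bass D, this spells Eb major seventh in third inversion.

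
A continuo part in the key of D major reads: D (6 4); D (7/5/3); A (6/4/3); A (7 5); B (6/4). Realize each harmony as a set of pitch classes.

D, G, B | D, F#, A, C# | A, C#, D, F# | A, C#, E, G | B, E, G

D (6/4): D, G, B.
D (7/5/3): D, F#, A, C#.
A (6/4/3): A, C#, D, F#.
A (7/5/3): A, C#, E, G.
B (6/4): B, E, G.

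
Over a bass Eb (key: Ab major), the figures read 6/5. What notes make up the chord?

Eb, G, Bb, C

The written figures 6/5 are shorthand for 6/5/3: the 3 is implied.
A third above Eb in this key is G.
A fifth above Eb in this key is Bb.
A sixth above Eb in this key is C.
Together with the bass Eb, this spells C minor seventh in first inversion.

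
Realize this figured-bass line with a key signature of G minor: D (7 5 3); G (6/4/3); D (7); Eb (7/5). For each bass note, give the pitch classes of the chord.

D (7/5/3): D, F, A, C.
G (6/4/3): G, Bb, C, Eb.
D (7/5/3): D, F, A, C.
Eb (7/5/3): Eb, G, Bb, D.

D, F, A, C | G, Bb, C, Eb | D, F, A, C | Eb, G, Bb, D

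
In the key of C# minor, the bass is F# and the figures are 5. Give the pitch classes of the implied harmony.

The written figures 5 are shorthand for 5/3: the 3 is implied.
A third above F# in this key is A.
A fifth above F# in this key is C#.
Together with the bass F#, this spells F# minor in root position.

F#, A, C#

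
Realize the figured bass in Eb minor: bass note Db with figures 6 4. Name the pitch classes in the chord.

A fourth above Db in this key is Gb.
A sixth above Db in this key is Bb.
Together with the bass Db, this spells Gb major in second inversion.

Db, Gb, Bb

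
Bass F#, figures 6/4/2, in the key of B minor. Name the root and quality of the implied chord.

G major seventh

The figures 6/4/2 indicate a seventh chord in third inversion.
In third inversion the root lies a second above the bass: a second above F# in B minor is G.
The chord tones are F#, G, B, D, giving G major seventh.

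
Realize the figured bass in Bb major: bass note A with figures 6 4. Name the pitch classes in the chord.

A fourth above A in this key is D.
A sixth above A in this key is F.
Together with the bass A, this spells D minor in second inversion.

A, D, F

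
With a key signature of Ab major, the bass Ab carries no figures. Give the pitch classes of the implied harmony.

Ab, C, Eb

An unfigured bass implies 5/3.
A third above Ab in this key is C.
A fifth above Ab in this key is Eb.
Together with the bass Ab, this spells Ab major in root position.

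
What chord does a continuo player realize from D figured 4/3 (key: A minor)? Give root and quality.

G dominant seventh

The figures 4/3 indicate a seventh chord in second inversion.
In second inversion the root lies a fourth above the bass: a fourth above D in A minor is G.
The chord tones are D, F, G, B, giving G dominant seventh.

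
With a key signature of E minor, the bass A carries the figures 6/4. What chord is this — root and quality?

The figures 6/4 indicate a triad in second inversion.
In second inversion the root lies a fourth above the bass: a fourth above A in E minor is D.
The chord tones are A, D, F#, giving D major.

D major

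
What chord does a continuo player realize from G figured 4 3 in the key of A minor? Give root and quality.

The figures 4 3 indicate a seventh chord in second inversion.
In second inversion the root lies a fourth above the bass: a fourth above G in A minor is C.
The chord tones are G, B, C, E, giving C major seventh.

C major seventh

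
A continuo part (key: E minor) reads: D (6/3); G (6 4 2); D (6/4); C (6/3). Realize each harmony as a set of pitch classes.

D, F#, B | G, A, C, E | D, G, B | C, E, A

D (6/3): D, F#, B.
G (6/4/2): G, A, C, E.
D (6/4): D, G, B.
C (6/3): C, E, A.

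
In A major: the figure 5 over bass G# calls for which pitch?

Counting 4 letter steps above G# lands on D; in A major, that letter is D.

D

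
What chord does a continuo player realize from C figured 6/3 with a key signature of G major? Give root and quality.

The figures 6/3 indicate a triad in first inversion.
In first inversion the root lies a sixth above the bass: a sixth above C in G major is A.
The chord tones are C, E, A, giving A minor.

A minor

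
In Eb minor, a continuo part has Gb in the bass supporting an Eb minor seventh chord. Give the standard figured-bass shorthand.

Gb is the third of Eb minor seventh, so the chord is in first inversion.
A seventh chord in first inversion is figured 6/5/3, conventionally abbreviated 6/5.

6/5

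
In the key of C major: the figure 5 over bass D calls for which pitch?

A

Counting 4 letter steps above D lands on A; in C major, that letter is A.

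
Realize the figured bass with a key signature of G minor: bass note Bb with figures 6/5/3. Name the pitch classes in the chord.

A third above Bb in this key is D.
A fifth above Bb in this key is F.
A sixth above Bb in this key is G.
Together with the bass Bb, this spells G minor seventh in first inversion.

Bb, D, F, G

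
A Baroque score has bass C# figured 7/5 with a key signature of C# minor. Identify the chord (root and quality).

The figures 7/5 indicate a seventh chord in root position.
In root position the bass is the root, so the root is C#.
The chord tones are C#, E, G#, B, giving C# minor seventh.

C# minor seventh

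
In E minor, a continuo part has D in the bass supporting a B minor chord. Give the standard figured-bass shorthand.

D is the third of B minor, so the chord is in first inversion.
A triad in first inversion is figured 6/3, conventionally abbreviated 6.

6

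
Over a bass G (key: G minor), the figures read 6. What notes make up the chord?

The written figures 6 are shorthand for 6/3: the 3 is implied.
A third above G in this key is Bb.
A sixth above G in this key is Eb.
Together with the bass G, this spells Eb major in first inversion.

G, Bb, Eb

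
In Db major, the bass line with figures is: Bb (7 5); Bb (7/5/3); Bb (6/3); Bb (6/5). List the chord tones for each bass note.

Bb, Db, F, Ab | Bb, Db, F, Ab | Bb, Db, Gb | Bb, Db, F, Gb

Bb (7/5/3): Bb, Db, F, Ab.
Bb (7/5/3): Bb, Db, F, Ab.
Bb (6/3): Bb, Db, Gb.
Bb (6/5/3): Bb, Db, F, Gb.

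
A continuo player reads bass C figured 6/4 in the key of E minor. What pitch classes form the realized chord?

C, F#, A

A fourth above C in this key is F#.
A sixth above C in this key is A.
Together with the bass C, this spells F# diminished in second inversion.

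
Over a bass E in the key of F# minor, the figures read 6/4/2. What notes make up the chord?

A second above E in this key is F#.
A fourth above E in this key is A.
A sixth above E in this key is C#.
Together with the bass E, this spells F# minor seventh in third inversion.

E, F#, A, C#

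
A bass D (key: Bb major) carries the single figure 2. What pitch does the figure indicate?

Counting 1 letter step above D lands on E; in Bb major, that letter is Eb.

Eb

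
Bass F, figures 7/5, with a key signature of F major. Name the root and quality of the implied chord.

F major seventh

The figures 7/5 indicate a seventh chord in root position.
In root position the bass is the root, so the root is F.
The chord tones are F, A, C, E, giving F major seventh.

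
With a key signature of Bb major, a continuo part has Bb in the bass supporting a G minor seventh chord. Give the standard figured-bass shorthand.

Bb is the third of G minor seventh, so the chord is in first inversion.
A seventh chord in first inversion is figured 6/5/3, conventionally abbreviated 6/5.

6/5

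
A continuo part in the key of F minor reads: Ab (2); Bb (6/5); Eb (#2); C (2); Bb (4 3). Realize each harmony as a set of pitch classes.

Ab, Bb, Db, F | Bb, Db, F, G | Eb, F#, Ab, C | C, Db, F, Ab | Bb, Db, Eb, G

Ab (6/4/2): Ab, Bb, Db, F.
Bb (6/5/3): Bb, Db, F, G.
Eb (6/4/#2): Eb, F#, Ab, C.
C (6/4/2): C, Db, F, Ab.
Bb (6/4/3): Bb, Db, Eb, G.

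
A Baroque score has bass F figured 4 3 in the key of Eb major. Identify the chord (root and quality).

The figures 4 3 indicate a seventh chord in second inversion.
In second inversion the root lies a fourth above the bass: a fourth above F in Eb major is Bb.
The chord tones are F, Ab, Bb, D, giving Bb dominant seventh.

Bb dominant seventh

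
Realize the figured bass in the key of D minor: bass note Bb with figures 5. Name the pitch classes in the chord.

The written figures 5 are shorthand for 5/3: the 3 is implied.
A third above Bb in this key is D.
A fifth above Bb in this key is F.
Together with the bass Bb, this spells Bb major in root position.

Bb, D, F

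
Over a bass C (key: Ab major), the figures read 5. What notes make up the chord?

C, Eb, G

The written figures 5 are shorthand for 5/3: the 3 is implied.
A third above C in this key is Eb.
A fifth above C in this key is G.
Together with the bass C, this spells C minor in root position.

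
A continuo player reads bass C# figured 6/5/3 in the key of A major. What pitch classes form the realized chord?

C#, E, G#, A

A third above C# in this key is E.
A fifth above C# in this key is G#.
A sixth above C# in this key is A.
Together with the bass C#, this spells A major seventh in first inversion.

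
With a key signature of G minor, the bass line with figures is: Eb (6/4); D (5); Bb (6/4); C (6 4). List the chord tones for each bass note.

Eb, A, C | D, F, A | Bb, Eb, G | C, F, A

Eb (6/4): Eb, A, C.
D (5/3): D, F, A.
Bb (6/4): Bb, Eb, G.
C (6/4): C, F, A.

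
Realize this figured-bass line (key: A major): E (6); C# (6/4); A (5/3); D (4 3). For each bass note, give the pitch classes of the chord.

E, G#, C# | C#, F#, A | A, C#, E | D, F#, G#, B

E (6/3): E, G#, C#.
C# (6/4): C#, F#, A.
A (5/3): A, C#, E.
D (6/4/3): D, F#, G#, B.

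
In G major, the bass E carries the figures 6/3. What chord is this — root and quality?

C major

The figures 6/3 indicate a triad in first inversion.
In first inversion the root lies a sixth above the bass: a sixth above E in G major is C.
The chord tones are E, G, C, giving C major.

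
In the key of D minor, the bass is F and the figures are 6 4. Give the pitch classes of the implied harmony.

A fourth above F in this key is Bb.
A sixth above F in this key is D.
Together with the bass F, this spells Bb major in second inversion.

F, Bb, D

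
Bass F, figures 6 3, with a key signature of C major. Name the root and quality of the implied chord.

The figures 6 3 indicate a triad in first inversion.
In first inversion the root lies a sixth above the bass: a sixth above F in C major is D.
The chord tones are F, A, D, giving D minor.

D minor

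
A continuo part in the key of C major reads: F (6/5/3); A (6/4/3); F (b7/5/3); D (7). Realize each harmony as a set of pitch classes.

F, A, C, D | A, C, D, F | F, A, C, Eb | D, F, A, C

F (6/5/3): F, A, C, D.
A (6/4/3): A, C, D, F.
F (b7/5/3): F, A, C, Eb.
D (7/5/3): D, F, A, C.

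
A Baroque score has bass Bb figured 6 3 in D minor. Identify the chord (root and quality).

The figures 6 3 indicate a triad in first inversion.
In first inversion the root lies a sixth above the bass: a sixth above Bb in D minor is G.
The chord tones are Bb, D, G, giving G minor.

G minor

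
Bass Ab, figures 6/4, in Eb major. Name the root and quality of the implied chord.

The figures 6/4 indicate a triad in second inversion.
In second inversion the root lies a fourth above the bass: a fourth above Ab in Eb major is D.
The chord tones are Ab, D, F, giving D diminished.

D diminished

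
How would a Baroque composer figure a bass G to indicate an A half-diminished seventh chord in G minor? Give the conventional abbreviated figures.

4/2

G is the seventh of A half-diminished seventh, so the chord is in third inversion.
A seventh chord in third inversion is figured 6/4/2, conventionally abbreviated 4/2.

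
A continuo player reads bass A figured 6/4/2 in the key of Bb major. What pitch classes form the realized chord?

A, Bb, D, F

A second above A in this key is Bb.
A fourth above A in this key is D.
A sixth above A in this key is F.
Together with the bass A, this spells Bb major seventh in third inversion.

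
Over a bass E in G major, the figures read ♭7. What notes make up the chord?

The written figures ♭7 are shorthand for 7/5/3: the 5/3 are implied.
A third above E in this key is G.
A fifth above E in this key is B.
A seventh above E in this key is D, lowered to Db by the flat.

E, G, B, Db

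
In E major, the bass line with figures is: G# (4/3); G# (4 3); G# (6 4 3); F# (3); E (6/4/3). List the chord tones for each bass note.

G#, B, C#, E | G#, B, C#, E | G#, B, C#, E | F#, A, C# | E, G#, A, C#

G# (6/4/3): G#, B, C#, E.
G# (6/4/3): G#, B, C#, E.
G# (6/4/3): G#, B, C#, E.
F# (5/3): F#, A, C#.
E (6/4/3): E, G#, A, C#.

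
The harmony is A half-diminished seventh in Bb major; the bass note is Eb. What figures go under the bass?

Eb is the fifth of A half-diminished seventh, so the chord is in second inversion.
A seventh chord in second inversion is figured 6/4/3, conventionally abbreviated 4/3.

4/3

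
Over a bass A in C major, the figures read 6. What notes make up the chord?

The written figures 6 are shorthand for 6/3: the 3 is implied.
A third above A in this key is C.
A sixth above A in this key is F.
Together with the bass A, this spells F major in first inversion.

A, C, F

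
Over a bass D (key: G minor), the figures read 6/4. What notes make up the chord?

A fourth above D in this key is G.
A sixth above D in this key is Bb.
Together with the bass D, this spells G minor in second inversion.

D, G, Bb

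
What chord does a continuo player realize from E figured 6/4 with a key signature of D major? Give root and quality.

A major

The figures 6/4 indicate a triad in second inversion.
In second inversion the root lies a fourth above the bass: a fourth above E in D major is A.
The chord tones are E, A, C#, giving A major.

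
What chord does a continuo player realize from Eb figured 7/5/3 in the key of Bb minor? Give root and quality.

The figures 7/5/3 indicate a seventh chord in root position.
In root position the bass is the root, so the root is Eb.
The chord tones are Eb, Gb, Bb, Db, giving Eb minor seventh.

Eb minor seventh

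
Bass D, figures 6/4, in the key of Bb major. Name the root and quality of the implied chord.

The figures 6/4 indicate a triad in second inversion.
In second inversion the root lies a fourth above the bass: a fourth above D in Bb major is G.
The chord tones are D, G, Bb, giving G minor.

G minor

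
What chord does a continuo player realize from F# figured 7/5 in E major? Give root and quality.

The figures 7/5 indicate a seventh chord in root position.
In root position the bass is the root, so the root is F#.
The chord tones are F#, A, C#, E, giving F# minor seventh.

F# minor seventh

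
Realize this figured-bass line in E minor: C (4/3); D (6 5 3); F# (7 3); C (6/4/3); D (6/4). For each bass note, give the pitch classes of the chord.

C, E, F#, A | D, F#, A, B | F#, A, C, E | C, E, F#, A | D, G, B

C (6/4/3): C, E, F#, A.
D (6/5/3): D, F#, A, B.
F# (7/5/3): F#, A, C, E.
C (6/4/3): C, E, F#, A.
D (6/4): D, G, B.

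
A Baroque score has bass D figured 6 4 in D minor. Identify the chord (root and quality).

G minor

The figures 6 4 indicate a triad in second inversion.
In second inversion the root lies a fourth above the bass: a fourth above D in D minor is G.
The chord tones are D, G, Bb, giving G minor.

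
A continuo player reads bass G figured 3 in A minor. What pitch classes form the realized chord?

G, B, D

The written figures 3 are shorthand for 5/3: the 5 is implied.
A third above G in this key is B.
A fifth above G in this key is D.
Together with the bass G, this spells G major in root position.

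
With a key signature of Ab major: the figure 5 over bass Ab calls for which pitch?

Counting 4 letter steps above Ab lands on E; in Ab major, that letter is Eb.

Eb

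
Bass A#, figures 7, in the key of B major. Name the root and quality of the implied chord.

The figures 7 indicate a seventh chord in root position.
In root position the bass is the root, so the root is A#.
The chord tones are A#, C#, E, G#, giving A# half-diminished seventh.

A# half-diminished seventh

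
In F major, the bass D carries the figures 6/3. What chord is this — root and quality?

The figures 6/3 indicate a triad in first inversion.
In first inversion the root lies a sixth above the bass: a sixth above D in F major is Bb.
The chord tones are D, F, Bb, giving Bb major.

Bb major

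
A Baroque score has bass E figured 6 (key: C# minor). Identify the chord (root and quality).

C# minor

The figures 6 indicate a triad in first inversion.
In first inversion the root lies a sixth above the bass: a sixth above E in C# minor is C#.
The chord tones are E, G#, C#, giving C# minor.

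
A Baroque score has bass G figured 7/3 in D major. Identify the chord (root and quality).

G major seventh

The figures 7/3 indicate a seventh chord in root position.
In root position the bass is the root, so the root is G.
The chord tones are G, B, D, F#, giving G major seventh.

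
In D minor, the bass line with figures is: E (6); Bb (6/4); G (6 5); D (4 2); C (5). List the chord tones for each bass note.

E, G, C | Bb, E, G | G, Bb, D, E | D, E, G, Bb | C, E, G

E (6/3): E, G, C.
Bb (6/4): Bb, E, G.
G (6/5/3): G, Bb, D, E.
D (6/4/2): D, E, G, Bb.
C (5/3): C, E, G.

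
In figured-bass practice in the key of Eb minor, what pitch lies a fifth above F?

Cb

Counting 4 letter steps above F lands on C; in Eb minor, that letter is Cb.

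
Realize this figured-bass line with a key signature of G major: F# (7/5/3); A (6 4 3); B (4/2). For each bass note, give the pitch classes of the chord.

F# (7/5/3): F#, A, C, E.
A (6/4/3): A, C, D, F#.
B (6/4/2): B, C, E, G.

F#, A, C, E | A, C, D, F# | B, C, E, G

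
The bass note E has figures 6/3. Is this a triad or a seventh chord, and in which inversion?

triad, first inversion

Intervals of 6/3 above the bass form a triad; the bass is the third, so this is first inversion.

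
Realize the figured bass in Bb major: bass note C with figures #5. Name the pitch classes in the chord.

C, Eb, G#

The written figures #5 are shorthand for 5/3: the 3 is implied.
A third above C in this key is Eb.
A fifth above C in this key is G, raised to G# by the sharp.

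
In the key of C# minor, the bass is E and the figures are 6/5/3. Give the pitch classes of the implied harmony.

E, G#, B, C#

A third above E in this key is G#.
A fifth above E in this key is B.
A sixth above E in this key is C#.
Together with the bass E, this spells C# minor seventh in first inversion.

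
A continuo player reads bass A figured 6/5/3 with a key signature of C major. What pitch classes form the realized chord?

A third above A in this key is C.
A fifth above A in this key is E.
A sixth above A in this key is F.
Together with the bass A, this spells F major seventh in first inversion.

A, C, E, F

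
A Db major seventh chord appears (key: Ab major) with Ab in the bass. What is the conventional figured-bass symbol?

4/3

Ab is the fifth of Db major seventh, so the chord is in second inversion.
A seventh chord in second inversion is figured 6/4/3, conventionally abbreviated 4/3.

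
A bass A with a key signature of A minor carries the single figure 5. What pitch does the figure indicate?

Counting 4 letter steps above A lands on E; in A minor, that letter is E.

E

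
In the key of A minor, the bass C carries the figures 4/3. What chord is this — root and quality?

F major seventh

The figures 4/3 indicate a seventh chord in second inversion.
In second inversion the root lies a fourth above the bass: a fourth above C in A minor is F.
The chord tones are C, E, F, A, giving F major seventh.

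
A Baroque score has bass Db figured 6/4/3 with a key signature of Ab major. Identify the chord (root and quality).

G half-diminished seventh

The figures 6/4/3 indicate a seventh chord in second inversion.
In second inversion the root lies a fourth above the bass: a fourth above Db in Ab major is G.
The chord tones are Db, F, G, Bb, giving G half-diminished seventh.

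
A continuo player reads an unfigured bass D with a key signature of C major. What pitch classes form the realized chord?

D, F, A

An unfigured bass implies 5/3.
A third above D in this key is F.
A fifth above D in this key is A.
Together with the bass D, this spells D minor in root position.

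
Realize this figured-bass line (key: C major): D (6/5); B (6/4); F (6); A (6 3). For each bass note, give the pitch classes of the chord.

D, F, A, B | B, E, G | F, A, D | A, C, F

D (6/5/3): D, F, A, B.
B (6/4): B, E, G.
F (6/3): F, A, D.
A (6/3): A, C, F.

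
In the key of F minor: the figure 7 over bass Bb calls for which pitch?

Ab

Counting 6 letter steps above Bb lands on A; in F minor, that letter is Ab.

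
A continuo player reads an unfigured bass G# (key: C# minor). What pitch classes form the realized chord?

G#, B, D#

An unfigured bass implies 5/3.
A third above G# in this key is B.
A fifth above G# in this key is D#.
Together with the bass G#, this spells G# minor in root position.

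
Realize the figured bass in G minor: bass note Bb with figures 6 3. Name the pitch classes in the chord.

A third above Bb in this key is D.
A sixth above Bb in this key is G.
Together with the bass Bb, this spells G minor in first inversion.

Bb, D, G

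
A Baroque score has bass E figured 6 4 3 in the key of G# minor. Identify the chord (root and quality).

The figures 6 4 3 indicate a seventh chord in second inversion.
In second inversion the root lies a fourth above the bass: a fourth above E in G# minor is A#.
The chord tones are E, G#, A#, C#, giving A# half-diminished seventh.

A# half-diminished seventh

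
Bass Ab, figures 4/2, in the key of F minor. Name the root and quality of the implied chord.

The figures 4/2 indicate a seventh chord in third inversion.
In third inversion the root lies a second above the bass: a second above Ab in F minor is Bb.
The chord tones are Ab, Bb, Db, F, giving Bb minor seventh.

Bb minor seventh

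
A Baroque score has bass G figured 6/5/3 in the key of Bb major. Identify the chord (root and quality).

The figures 6/5/3 indicate a seventh chord in first inversion.
In first inversion the root lies a sixth above the bass: a sixth above G in Bb major is Eb.
The chord tones are G, Bb, D, Eb, giving Eb major seventh.

Eb major seventh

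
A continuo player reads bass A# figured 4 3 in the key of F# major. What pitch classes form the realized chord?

A#, C#, D#, F#

The written figures 4 3 are shorthand for 6/4/3: the 6 is implied.
A third above A# in this key is C#.
A fourth above A# in this key is D#.
A sixth above A# in this key is F#.
Together with the bass A#, this spells D# minor seventh in second inversion.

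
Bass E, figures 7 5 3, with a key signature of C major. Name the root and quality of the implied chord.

The figures 7 5 3 indicate a seventh chord in root position.
In root position the bass is the root, so the root is E.
The chord tones are E, G, B, D, giving E minor seventh.

E minor seventh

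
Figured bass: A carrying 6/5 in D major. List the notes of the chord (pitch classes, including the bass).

A, C#, E, F#

The written figures 6/5 are shorthand for 6/5/3: the 3 is implied.
A third above A in this key is C#.
A fifth above A in this key is E.
A sixth above A in this key is F#.
Together with the bass A, this spells F# minor seventh in first inversion.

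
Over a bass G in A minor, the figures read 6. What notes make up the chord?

G, B, E

The written figures 6 are shorthand for 6/3: the 3 is implied.
A third above G in this key is B.
A sixth above G in this key is E.
Together with the bass G, this spells E minor in first inversion.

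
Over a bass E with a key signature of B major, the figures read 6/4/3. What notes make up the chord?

A third above E in this key is G#.
A fourth above E in this key is A#.
A sixth above E in this key is C#.
Together with the bass E, this spells A# half-diminished seventh in second inversion.

E, G#, A#, C#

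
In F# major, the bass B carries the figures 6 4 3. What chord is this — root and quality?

The figures 6 4 3 indicate a seventh chord in second inversion.
In second inversion the root lies a fourth above the bass: a fourth above B in F# major is E#.
The chord tones are B, D#, E#, G#, giving E# half-diminished seventh.

E# half-diminished seventh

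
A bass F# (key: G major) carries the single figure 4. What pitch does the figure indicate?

B

Counting 3 letter steps above F# lands on B; in G major, that letter is B.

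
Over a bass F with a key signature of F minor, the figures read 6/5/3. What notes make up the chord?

A third above F in this key is Ab.
A fifth above F in this key is C.
A sixth above F in this key is Db.
Together with the bass F, this spells Db major seventh in first inversion.

F, Ab, C, Db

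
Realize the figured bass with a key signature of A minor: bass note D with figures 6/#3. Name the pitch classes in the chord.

D, F#, B

A third above D in this key is F, raised to F# by the sharp.
A sixth above D in this key is B.
Together with the bass D, this spells B minor in first inversion.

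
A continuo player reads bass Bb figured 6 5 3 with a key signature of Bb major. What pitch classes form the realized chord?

Bb, D, F, G

A third above Bb in this key is D.
A fifth above Bb in this key is F.
A sixth above Bb in this key is G.
Together with the bass Bb, this spells G minor seventh in first inversion.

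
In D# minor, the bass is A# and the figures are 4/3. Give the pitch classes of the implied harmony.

A#, C#, D#, F#

The written figures 4/3 are shorthand for 6/4/3: the 6 is implied.
A third above A# in this key is C#.
A fourth above A# in this key is D#.
A sixth above A# in this key is F#.
Together with the bass A#, this spells D# minor seventh in second inversion.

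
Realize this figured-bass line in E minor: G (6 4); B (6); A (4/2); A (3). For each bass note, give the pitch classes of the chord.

G (6/4): G, C, E.
B (6/3): B, D, G.
A (6/4/2): A, B, D, F#.
A (5/3): A, C, E.

G, C, E | B, D, G | A, B, D, F# | A, C, E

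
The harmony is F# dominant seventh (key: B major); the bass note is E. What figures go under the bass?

E is the seventh of F# dominant seventh, so the chord is in third inversion.
A seventh chord in third inversion is figured 6/4/2, conventionally abbreviated 4/2.

4/2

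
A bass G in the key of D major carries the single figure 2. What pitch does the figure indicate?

Counting 1 letter step above G lands on A; in D major, that letter is A.

A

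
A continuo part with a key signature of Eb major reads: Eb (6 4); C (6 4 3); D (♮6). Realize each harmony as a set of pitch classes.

Eb, Ab, C | C, Eb, F, Ab | D, F, B

Eb (6/4): Eb, Ab, C.
C (6/4/3): C, Eb, F, Ab.
D (♮6/3): D, F, B.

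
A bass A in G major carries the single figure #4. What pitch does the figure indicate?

Counting 3 letter steps above A lands on D; in G major, that letter is D.
The #4 figure raises it a semitone, giving D#.

D#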